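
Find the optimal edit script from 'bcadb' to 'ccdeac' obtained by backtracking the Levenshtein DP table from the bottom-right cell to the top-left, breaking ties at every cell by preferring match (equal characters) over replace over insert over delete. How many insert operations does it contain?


Edit distance = 5. Backtracking from cell (5, 6) with preference match > replace > insert > delete,
then listing the resulting alignment 'bcadb' -> 'ccdeac' left to right:
  Step 1: replace b->c
  Step 2: keep 'c'
  Step 3: insert 'd' [insertion #1]
  Step 4: replace a->e
  Step 5: replace d->a
  Step 6: replace b->c
Total insertions: 1

1


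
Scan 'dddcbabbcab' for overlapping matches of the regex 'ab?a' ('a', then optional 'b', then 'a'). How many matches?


Pattern: ab?a means 'a', then optional 'b', then 'a'.
Scanning 'dddcbabbcab' position-by-position:
  Pos 0: window 'ddd' -> no
  Pos 1: window 'ddc' -> no
  Pos 2: window 'dcb' -> no
  Pos 3: window 'cba' -> no
  Pos 4: window 'bab' -> no
  Pos 5: window 'abb' -> no
  Pos 6: window 'bbc' -> no
  Pos 7: window 'bca' -> no
  Pos 8: window 'cab' -> no
  Pos 9: window 'ab' -> no
  Pos 10: window 'b' -> no
Total matches: 0

0


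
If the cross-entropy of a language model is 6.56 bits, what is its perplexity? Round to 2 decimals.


Perplexity formula: PP = 2^H
H = 6.56
PP = 2^6.56
Decompose: 2^6.56 = 2^6 * 2^0.56
2^6 = 64, 2^0.56 ~ 1.4742692
PP ~ 64 * 1.4742692 = 94.3532288
Rounded to 2 decimals: 94.35

94.35


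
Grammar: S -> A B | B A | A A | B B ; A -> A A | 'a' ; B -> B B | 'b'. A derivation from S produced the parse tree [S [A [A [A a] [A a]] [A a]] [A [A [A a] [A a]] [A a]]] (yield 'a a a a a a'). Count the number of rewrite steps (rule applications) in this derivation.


Every bracketed nonterminal node [X ...] in the tree is produced by exactly one rule application.
Reading the tree off as a leftmost derivation:
  Step 1: S  =>  A A   (applied S -> A A)
  Step 2: A A  =>  A A A   (applied A -> A A)
  Step 3: A A A  =>  A A A A   (applied A -> A A)
  Step 4: A A A A  =>  a A A A   (applied A -> a)
  Step 5: a A A A  =>  a a A A   (applied A -> a)
  Step 6: a a A A  =>  a a a A   (applied A -> a)
  Step 7: a a a A  =>  a a a A A   (applied A -> A A)
  Step 8: a a a A A  =>  a a a A A A   (applied A -> A A)
  Step 9: a a a A A A  =>  a a a a A A   (applied A -> a)
  Step 10: a a a a A A  =>  a a a a a A   (applied A -> a)
  Step 11: a a a a a A  =>  a a a a a a   (applied A -> a)
Final yield: a a a a a a
Total rewrite steps: 11

11


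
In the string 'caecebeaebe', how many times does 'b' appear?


Scanning 'caecebeaebe' for 'b':
  Position 5: 'b' -> MATCH (count: 1)
  Position 9: 'b' -> MATCH (count: 2)
Total occurrences of 'b': 2

2


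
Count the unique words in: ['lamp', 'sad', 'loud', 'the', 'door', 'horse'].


Listing all tokens and tracking unique types:
  Token 1: 'lamp' -> NEW (unique so far: 1)
  Token 2: 'sad' -> NEW (unique so far: 2)
  Token 3: 'loud' -> NEW (unique so far: 3)
  Token 4: 'the' -> NEW (unique so far: 4)
  Token 5: 'door' -> NEW (unique so far: 5)
  Token 6: 'horse' -> NEW (unique so far: 6)
Unique types: ('door', 'horse', 'lamp', 'loud', 'sad', 'the')
Vocabulary size: 6

6


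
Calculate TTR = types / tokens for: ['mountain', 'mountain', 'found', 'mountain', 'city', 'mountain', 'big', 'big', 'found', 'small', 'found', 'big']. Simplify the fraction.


Tokens: 12
Unique types: ('big', 'city', 'found', 'mountain', 'small') = 5
TTR = 5/12
Already in lowest terms.

5/12


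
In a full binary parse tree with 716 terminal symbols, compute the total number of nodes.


Leaf nodes (terminals): 716
Internal nodes = n - 1 = 716 - 1 = 715
Total = leaves + internal = 716 + 715 = 1431

1431


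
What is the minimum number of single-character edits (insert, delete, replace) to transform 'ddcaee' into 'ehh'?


Building DP table for s1='ddcaee' (len 6) and s2='ehh' (len 3):
       e  h  h
    0  1  2  3
  d 1  1  2  3
  d 2  2  2  3
  c 3  3  3  3
  a 4  4  4  4
  e 5  4  5  5
  e 6  5  5  6
Edit distance = dp[6][3] = 6

6


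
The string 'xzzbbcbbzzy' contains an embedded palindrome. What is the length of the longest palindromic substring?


Scanning 'xzzbbcbbzzy' for palindromic substrings.
Substring at positions 1-9: 'zzbbcbbzz'.
Check: reverse('zzbbcbbzz') = 'zzbbcbbzz' -> palindrome confirmed.
Neighbouring characters ('x' / 'y') break symmetry, so it cannot extend further.
No longer palindromic substring exists; longest length = 9

9


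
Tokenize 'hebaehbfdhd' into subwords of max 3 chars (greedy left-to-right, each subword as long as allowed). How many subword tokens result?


'hebaehbfdhd' has 11 characters.
Chunking with max size 3:
  Chunk 1: 'heb' (positions 0-2)
  Chunk 2: 'aeh' (positions 3-5)
  Chunk 3: 'bfd' (positions 6-8)
  Chunk 4: 'hd' (positions 9-10)
Total chunks: ceil(11 / 3) = 4

4


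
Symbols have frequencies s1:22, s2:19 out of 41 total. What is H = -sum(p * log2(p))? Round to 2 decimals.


Computing entropy H = -sum(p_i * log2(p_i)):
  s1: p = 22/41 = 0.5366, -p*log2(p) = 0.4819
  s2: p = 19/41 = 0.4634, -p*log2(p) = 0.5142
H = sum of terms = 0.9961
Rounded to 2 decimals: 1.00

1.00


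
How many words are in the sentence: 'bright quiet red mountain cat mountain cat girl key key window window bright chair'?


Counting words by splitting on spaces:
  Word 1: 'bright'
  Word 2: 'quiet'
  Word 3: 'red'
  Word 4: 'mountain'
  Word 5: 'cat'
  Word 6: 'mountain'
  Word 7: 'cat'
  Word 8: 'girl'
  Word 9: 'key'
  Word 10: 'key'
  Word 11: 'window'
  Word 12: 'window'
  Word 13: 'bright'
  Word 14: 'chair'
Total words: 14

14


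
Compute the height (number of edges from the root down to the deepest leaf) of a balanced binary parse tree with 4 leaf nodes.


In a balanced binary tree with n leaves the deepest leaf is ceil(log2(n)) edges below the root.
log2(4) = 2.0000
ceil(2.0000) = 2
height (edges) = 2

2


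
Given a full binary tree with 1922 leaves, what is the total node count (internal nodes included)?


Leaf nodes (terminals): 1922
Internal nodes = n - 1 = 1922 - 1 = 1921
Total = leaves + internal = 1922 + 1921 = 3843

3843


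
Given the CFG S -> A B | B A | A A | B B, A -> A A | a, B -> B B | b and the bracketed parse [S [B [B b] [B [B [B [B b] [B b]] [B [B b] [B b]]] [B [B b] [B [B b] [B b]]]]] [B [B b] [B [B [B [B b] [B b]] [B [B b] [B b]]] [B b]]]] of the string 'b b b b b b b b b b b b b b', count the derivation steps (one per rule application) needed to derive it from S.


Every bracketed nonterminal node [X ...] in the tree is produced by exactly one rule application.
Reading the tree off as a leftmost derivation:
  Step 1: S  =>  B B   (applied S -> B B)
  Step 2: B B  =>  B B B   (applied B -> B B)
  Step 3: B B B  =>  b B B   (applied B -> b)
  Step 4: b B B  =>  b B B B   (applied B -> B B)
  Step 5: b B B B  =>  b B B B B   (applied B -> B B)
  Step 6: b B B B B  =>  b B B B B B   (applied B -> B B)
  Step 7: b B B B B B  =>  b b B B B B   (applied B -> b)
  Step 8: b b B B B B  =>  b b b B B B   (applied B -> b)
  Step 9: b b b B B B  =>  b b b B B B B   (applied B -> B B)
  Step 10: b b b B B B B  =>  b b b b B B B   (applied B -> b)
  Step 11: b b b b B B B  =>  b b b b b B B   (applied B -> b)
  Step 12: b b b b b B B  =>  b b b b b B B B   (applied B -> B B)
  Step 13: b b b b b B B B  =>  b b b b b b B B   (applied B -> b)
  Step 14: b b b b b b B B  =>  b b b b b b B B B   (applied B -> B B)
  Step 15: b b b b b b B B B  =>  b b b b b b b B B   (applied B -> b)
  Step 16: b b b b b b b B B  =>  b b b b b b b b B   (applied B -> b)
  Step 17: b b b b b b b b B  =>  b b b b b b b b B B   (applied B -> B B)
  Step 18: b b b b b b b b B B  =>  b b b b b b b b b B   (applied B -> b)
  Step 19: b b b b b b b b b B  =>  b b b b b b b b b B B   (applied B -> B B)
  Step 20: b b b b b b b b b B B  =>  b b b b b b b b b B B B   (applied B -> B B)
  Step 21: b b b b b b b b b B B B  =>  b b b b b b b b b B B B B   (applied B -> B B)
  Step 22: b b b b b b b b b B B B B  =>  b b b b b b b b b b B B B   (applied B -> b)
  Step 23: b b b b b b b b b b B B B  =>  b b b b b b b b b b b B B   (applied B -> b)
  Step 24: b b b b b b b b b b b B B  =>  b b b b b b b b b b b B B B   (applied B -> B B)
  Step 25: b b b b b b b b b b b B B B  =>  b b b b b b b b b b b b B B   (applied B -> b)
  Step 26: b b b b b b b b b b b b B B  =>  b b b b b b b b b b b b b B   (applied B -> b)
  Step 27: b b b b b b b b b b b b b B  =>  b b b b b b b b b b b b b b   (applied B -> b)
Final yield: b b b b b b b b b b b b b b
Total rewrite steps: 27

27


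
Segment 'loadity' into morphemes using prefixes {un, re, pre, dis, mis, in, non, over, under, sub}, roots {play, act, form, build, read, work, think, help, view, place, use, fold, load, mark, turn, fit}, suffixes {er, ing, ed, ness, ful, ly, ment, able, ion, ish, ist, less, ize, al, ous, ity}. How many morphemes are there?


Segmenting 'loadity' against the inventory:
  'load' -> root (morpheme 1)
  'ity' -> suffix (morpheme 2)
Total morphemes: 2

2


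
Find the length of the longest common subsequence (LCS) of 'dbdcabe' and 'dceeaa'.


DP table for LCS of 'dbdcabe' and 'dceeaa':
       d  c  e  e  a  a
    0  0  0  0  0  0  0
  d 0  1  1  1  1  1  1
  b 0  1  1  1  1  1  1
  d 0  1  1  1  1  1  1
  c 0  1  2  2  2  2  2
  a 0  1  2  2  2  3  3
  b 0  1  2  2  2  3  3
  e 0  1  2  3  3  3  3
LCS: 'dca'
LCS length = 3

3


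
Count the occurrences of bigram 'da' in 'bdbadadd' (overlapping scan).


Scanning 'bdbadadd' for bigram 'da':
  Position 0: 'bd' -> no
  Position 1: 'db' -> no
  Position 2: 'ba' -> no
  Position 3: 'ad' -> no
  Position 4: 'da' -> MATCH
  Position 5: 'ad' -> no
  Position 6: 'dd' -> no
Total matches: 1

1


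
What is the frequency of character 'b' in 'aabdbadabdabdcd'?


Scanning 'aabdbadabdabdcd' for 'b':
  Position 2: 'b' -> MATCH (count: 1)
  Position 4: 'b' -> MATCH (count: 2)
  Position 8: 'b' -> MATCH (count: 3)
  Position 11: 'b' -> MATCH (count: 4)
Total occurrences of 'b': 4

4


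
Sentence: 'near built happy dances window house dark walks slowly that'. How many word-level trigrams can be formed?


Word trigrams from [10] words:
  Trigram 1: (near built happy)
  Trigram 2: (built happy dances)
  Trigram 3: (happy dances window)
  Trigram 4: (dances window house)
  Trigram 5: (window house dark)
  Trigram 6: (house dark walks)
  Trigram 7: (dark walks slowly)
  Trigram 8: (walks slowly that)
Total word trigrams: 10 - 2 = 8

8


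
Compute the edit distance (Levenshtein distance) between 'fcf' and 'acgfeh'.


Building DP table for s1='fcf' (len 3) and s2='acgfeh' (len 6):
       a  c  g  f  e  h
    0  1  2  3  4  5  6
  f 1  1  2  3  3  4  5
  c 2  2  1  2  3  4  5
  f 3  3  2  2  2  3  4
Edit distance = dp[3][6] = 4

4


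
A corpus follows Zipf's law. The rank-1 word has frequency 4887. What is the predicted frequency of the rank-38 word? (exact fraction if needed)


Zipf's law: freq(rank) = f1 / rank
f1 = 4887, rank = 38
freq = 4887 / 38
GCD(4887, 38) = 1
Simplified: 4887/38

4887/38


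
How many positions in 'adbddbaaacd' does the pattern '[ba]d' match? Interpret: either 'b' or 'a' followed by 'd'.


Pattern: [ba]d means either 'b' or 'a' followed by 'd'.
Scanning 'adbddbaaacd' position-by-position:
  Pos 0: window 'ad' -> MATCH
  Pos 1: window 'db' -> no
  Pos 2: window 'bd' -> MATCH
  Pos 3: window 'dd' -> no
  Pos 4: window 'db' -> no
  Pos 5: window 'ba' -> no
  Pos 6: window 'aa' -> no
  Pos 7: window 'aa' -> no
  Pos 8: window 'ac' -> no
  Pos 9: window 'cd' -> no
  Pos 10: window 'd' -> no
Total matches: 2

2


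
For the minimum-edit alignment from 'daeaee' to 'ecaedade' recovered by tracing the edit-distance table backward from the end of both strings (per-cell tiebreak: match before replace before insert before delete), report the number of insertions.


Edit distance = 4. Backtracking from cell (6, 8) with preference match > replace > insert > delete,
then listing the resulting alignment 'daeaee' -> 'ecaedade' left to right:
  Step 1: insert 'e' [insertion #1]
  Step 2: replace d->c
  Step 3: keep 'a'
  Step 4: keep 'e'
  Step 5: insert 'd' [insertion #2]
  Step 6: keep 'a'
  Step 7: replace e->d
  Step 8: keep 'e'
Total insertions: 2

2


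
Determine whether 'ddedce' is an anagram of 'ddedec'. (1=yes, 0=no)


Sort characters of 'ddedce': 'cdddee'
Sort characters of 'ddedec': 'cdddee'
Sorted forms match -> they ARE anagrams
Result: 1

1


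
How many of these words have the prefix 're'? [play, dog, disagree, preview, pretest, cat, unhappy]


Checking each word for prefix 're':
  'play' -> no (count: 0)
  'dog' -> no (count: 0)
  'disagree' -> no (count: 0)
  'preview' -> no (count: 0)
  'pretest' -> no (count: 0)
  'cat' -> no (count: 0)
  'unhappy' -> no (count: 0)
Total with prefix 're': 0

0


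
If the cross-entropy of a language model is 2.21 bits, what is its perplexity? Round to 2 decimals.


Perplexity formula: PP = 2^H
H = 2.21
PP = 2^2.21
Decompose: 2^2.21 = 2^2 * 2^0.21
2^2 = 4, 2^0.21 ~ 1.1566882
PP ~ 4 * 1.1566882 = 4.6267528
Rounded to 2 decimals: 4.63

4.63


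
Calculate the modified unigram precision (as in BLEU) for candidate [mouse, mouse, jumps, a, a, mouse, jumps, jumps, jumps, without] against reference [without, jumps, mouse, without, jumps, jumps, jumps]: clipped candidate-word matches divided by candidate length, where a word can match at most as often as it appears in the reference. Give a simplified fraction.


Reference word counts: {'jumps': 4, 'mouse': 1, 'without': 2}
Checking each candidate word (with clipping):
  'mouse' -> in reference (ref count 1, used 1/1) -> match (matches: 1)
  'mouse' -> ref count 1 already used up (1/1) -> clipped, no match (matches: 1)
  'jumps' -> in reference (ref count 4, used 1/4) -> match (matches: 2)
  'a' -> not in reference -> no match (matches: 2)
  'a' -> not in reference -> no match (matches: 2)
  'mouse' -> ref count 1 already used up (1/1) -> clipped, no match (matches: 2)
  'jumps' -> in reference (ref count 4, used 2/4) -> match (matches: 3)
  'jumps' -> in reference (ref count 4, used 3/4) -> match (matches: 4)
  'jumps' -> in reference (ref count 4, used 4/4) -> match (matches: 5)
  'without' -> in reference (ref count 2, used 1/2) -> match (matches: 6)
Clipped matches: 6, Candidate length: 10
Precision = 6/10 = 3/5

3/5


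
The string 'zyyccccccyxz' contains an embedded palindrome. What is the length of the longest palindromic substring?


Scanning 'zyyccccccyxz' for palindromic substrings.
Substring at positions 2-9: 'yccccccy'.
Check: reverse('yccccccy') = 'yccccccy' -> palindrome confirmed.
Neighbouring characters ('y' / 'x') break symmetry, so it cannot extend further.
No longer palindromic substring exists; longest length = 8

8


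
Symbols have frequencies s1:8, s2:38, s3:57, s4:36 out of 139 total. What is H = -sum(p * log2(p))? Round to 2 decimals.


Computing entropy H = -sum(p_i * log2(p_i)):
  s1: p = 8/139 = 0.0576, -p*log2(p) = 0.2371
  s2: p = 38/139 = 0.2734, -p*log2(p) = 0.5115
  s3: p = 57/139 = 0.4101, -p*log2(p) = 0.5274
  s4: p = 36/139 = 0.2590, -p*log2(p) = 0.5048
H = sum of terms = 1.7808
Rounded to 2 decimals: 1.78

1.78


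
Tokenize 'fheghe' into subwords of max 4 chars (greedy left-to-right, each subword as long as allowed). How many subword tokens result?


'fheghe' has 6 characters.
Chunking with max size 4:
  Chunk 1: 'fheg' (positions 0-3)
  Chunk 2: 'he' (positions 4-5)
Total chunks: ceil(6 / 4) = 2

2


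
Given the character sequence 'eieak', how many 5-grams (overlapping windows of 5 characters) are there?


String 'eieak' has length L = 5.
Number of overlapping n-grams = L - n + 1
Substituting: 5 - 5 + 1 = 1

1


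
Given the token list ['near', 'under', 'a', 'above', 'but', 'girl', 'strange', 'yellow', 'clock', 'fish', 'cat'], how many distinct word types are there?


Listing all tokens and tracking unique types:
  Token 1: 'near' -> NEW (unique so far: 1)
  Token 2: 'under' -> NEW (unique so far: 2)
  Token 3: 'a' -> NEW (unique so far: 3)
  Token 4: 'above' -> NEW (unique so far: 4)
  Token 5: 'but' -> NEW (unique so far: 5)
  Token 6: 'girl' -> NEW (unique so far: 6)
  Token 7: 'strange' -> NEW (unique so far: 7)
  Token 8: 'yellow' -> NEW (unique so far: 8)
  Token 9: 'clock' -> NEW (unique so far: 9)
  Token 10: 'fish' -> NEW (unique so far: 10)
  Token 11: 'cat' -> NEW (unique so far: 11)
Unique types: ('a', 'above', 'but', 'cat', 'clock', 'fish', 'girl', 'near', 'strange', 'under', 'yellow')
Vocabulary size: 11

11


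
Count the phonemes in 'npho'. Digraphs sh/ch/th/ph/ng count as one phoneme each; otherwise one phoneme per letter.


Parsing 'npho' greedily, digraphs first:
  'n' -> consonant phoneme (phonemes so far: 1)
  'ph' -> digraph (1 consonant phoneme) (phonemes so far: 2)
  'o' -> vowel phoneme (phonemes so far: 3)
Total phonemes: 3

3


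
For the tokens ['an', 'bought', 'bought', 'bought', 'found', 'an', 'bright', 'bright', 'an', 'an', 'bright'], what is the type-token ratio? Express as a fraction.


Tokens: 11
Unique types: ('an', 'bought', 'bright', 'found') = 4
TTR = 4/11
Already in lowest terms.

4/11


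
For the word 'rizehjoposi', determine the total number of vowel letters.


Scanning each character of 'rizehjoposi':
  Position 1: 'r' -> consonant (running count: 0)
  Position 2: 'i' -> vowel (running count: 1)
  Position 3: 'z' -> consonant (running count: 1)
  Position 4: 'e' -> vowel (running count: 2)
  Position 5: 'h' -> consonant (running count: 2)
  Position 6: 'j' -> consonant (running count: 2)
  Position 7: 'o' -> vowel (running count: 3)
  Position 8: 'p' -> consonant (running count: 3)
  Position 9: 'o' -> vowel (running count: 4)
  Position 10: 's' -> consonant (running count: 4)
  Position 11: 'i' -> vowel (running count: 5)
Total vowels: 5

5


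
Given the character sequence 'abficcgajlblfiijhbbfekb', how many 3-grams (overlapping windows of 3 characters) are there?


String 'abficcgajlblfiijhbbfekb' has length L = 23.
Number of overlapping n-grams = L - n + 1
Substituting: 23 - 3 + 1 = 21

21


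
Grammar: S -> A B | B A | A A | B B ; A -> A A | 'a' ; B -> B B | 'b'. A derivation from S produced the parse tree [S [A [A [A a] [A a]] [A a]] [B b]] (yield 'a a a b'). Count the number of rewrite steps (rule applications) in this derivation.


Every bracketed nonterminal node [X ...] in the tree is produced by exactly one rule application.
Reading the tree off as a leftmost derivation:
  Step 1: S  =>  A B   (applied S -> A B)
  Step 2: A B  =>  A A B   (applied A -> A A)
  Step 3: A A B  =>  A A A B   (applied A -> A A)
  Step 4: A A A B  =>  a A A B   (applied A -> a)
  Step 5: a A A B  =>  a a A B   (applied A -> a)
  Step 6: a a A B  =>  a a a B   (applied A -> a)
  Step 7: a a a B  =>  a a a b   (applied B -> b)
Final yield: a a a b
Total rewrite steps: 7

7


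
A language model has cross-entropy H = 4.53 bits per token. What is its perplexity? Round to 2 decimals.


Perplexity formula: PP = 2^H
H = 4.53
PP = 2^4.53
Decompose: 2^4.53 = 2^4 * 2^0.53
2^4 = 16, 2^0.53 ~ 1.4439292
PP ~ 16 * 1.4439292 = 23.1028672
Rounded to 2 decimals: 23.10

23.10


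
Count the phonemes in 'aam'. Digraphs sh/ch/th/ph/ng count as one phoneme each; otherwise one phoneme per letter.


Parsing 'aam' greedily, digraphs first:
  'a' -> vowel phoneme (phonemes so far: 1)
  'a' -> vowel phoneme (phonemes so far: 2)
  'm' -> consonant phoneme (phonemes so far: 3)
Total phonemes: 3

3


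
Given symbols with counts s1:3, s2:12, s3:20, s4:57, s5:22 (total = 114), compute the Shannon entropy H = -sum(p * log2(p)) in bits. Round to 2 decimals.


Computing entropy H = -sum(p_i * log2(p_i)):
  s1: p = 3/114 = 0.0263, -p*log2(p) = 0.1381
  s2: p = 12/114 = 0.1053, -p*log2(p) = 0.3419
  s3: p = 20/114 = 0.1754, -p*log2(p) = 0.4405
  s4: p = 57/114 = 0.5000, -p*log2(p) = 0.5000
  s5: p = 22/114 = 0.1930, -p*log2(p) = 0.4580
H = sum of terms = 1.8785
Rounded to 2 decimals: 1.88

1.88


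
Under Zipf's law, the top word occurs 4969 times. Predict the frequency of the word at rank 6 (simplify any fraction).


Zipf's law: freq(rank) = f1 / rank
f1 = 4969, rank = 6
freq = 4969 / 6
GCD(4969, 6) = 1
Simplified: 4969/6

4969/6


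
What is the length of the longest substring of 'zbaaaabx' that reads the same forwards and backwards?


Scanning 'zbaaaabx' for palindromic substrings.
Substring at positions 1-6: 'baaaab'.
Check: reverse('baaaab') = 'baaaab' -> palindrome confirmed.
Neighbouring characters ('z' / 'x') break symmetry, so it cannot extend further.
No longer palindromic substring exists; longest length = 6

6


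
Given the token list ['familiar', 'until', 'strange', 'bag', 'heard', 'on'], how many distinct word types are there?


Listing all tokens and tracking unique types:
  Token 1: 'familiar' -> NEW (unique so far: 1)
  Token 2: 'until' -> NEW (unique so far: 2)
  Token 3: 'strange' -> NEW (unique so far: 3)
  Token 4: 'bag' -> NEW (unique so far: 4)
  Token 5: 'heard' -> NEW (unique so far: 5)
  Token 6: 'on' -> NEW (unique so far: 6)
Unique types: ('bag', 'familiar', 'heard', 'on', 'strange', 'until')
Vocabulary size: 6

6


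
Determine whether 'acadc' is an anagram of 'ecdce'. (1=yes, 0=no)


Sort characters of 'acadc': 'aaccd'
Sort characters of 'ecdce': 'ccdee'
Sorted forms differ -> they are NOT anagrams
Result: 0

0


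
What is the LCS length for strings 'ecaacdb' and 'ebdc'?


DP table for LCS of 'ecaacdb' and 'ebdc':
       e  b  d  c
    0  0  0  0  0
  e 0  1  1  1  1
  c 0  1  1  1  2
  a 0  1  1  1  2
  a 0  1  1  1  2
  c 0  1  1  1  2
  d 0  1  1  2  2
  b 0  1  2  2  2
LCS: 'ec'
LCS length = 2

2


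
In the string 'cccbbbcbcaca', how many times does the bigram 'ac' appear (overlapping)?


Scanning 'cccbbbcbcaca' for bigram 'ac':
  Position 0: 'cc' -> no
  Position 1: 'cc' -> no
  Position 2: 'cb' -> no
  Position 3: 'bb' -> no
  Position 4: 'bb' -> no
  Position 5: 'bc' -> no
  Position 6: 'cb' -> no
  Position 7: 'bc' -> no
  Position 8: 'ca' -> no
  Position 9: 'ac' -> MATCH
  Position 10: 'ca' -> no
Total matches: 1

1


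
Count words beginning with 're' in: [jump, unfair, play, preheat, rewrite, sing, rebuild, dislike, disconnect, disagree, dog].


Checking each word for prefix 're':
  'jump' -> no (count: 0)
  'unfair' -> no (count: 0)
  'play' -> no (count: 0)
  'preheat' -> no (count: 0)
  'rewrite' -> YES, starts with 're' (count: 1)
  'sing' -> no (count: 1)
  'rebuild' -> YES, starts with 're' (count: 2)
  'dislike' -> no (count: 2)
  'disconnect' -> no (count: 2)
  'disagree' -> no (count: 2)
  'dog' -> no (count: 2)
Total with prefix 're': 2

2


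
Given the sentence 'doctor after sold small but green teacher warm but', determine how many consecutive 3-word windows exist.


Word trigrams from [9] words:
  Trigram 1: (doctor after sold)
  Trigram 2: (after sold small)
  Trigram 3: (sold small but)
  Trigram 4: (small but green)
  Trigram 5: (but green teacher)
  Trigram 6: (green teacher warm)
  Trigram 7: (teacher warm but)
Total word trigrams: 9 - 2 = 7

7


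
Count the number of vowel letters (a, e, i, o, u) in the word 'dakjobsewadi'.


Scanning each character of 'dakjobsewadi':
  Position 1: 'd' -> consonant (running count: 0)
  Position 2: 'a' -> vowel (running count: 1)
  Position 3: 'k' -> consonant (running count: 1)
  Position 4: 'j' -> consonant (running count: 1)
  Position 5: 'o' -> vowel (running count: 2)
  Position 6: 'b' -> consonant (running count: 2)
  Position 7: 's' -> consonant (running count: 2)
  Position 8: 'e' -> vowel (running count: 3)
  Position 9: 'w' -> consonant (running count: 3)
  Position 10: 'a' -> vowel (running count: 4)
  Position 11: 'd' -> consonant (running count: 4)
  Position 12: 'i' -> vowel (running count: 5)
Total vowels: 5

5


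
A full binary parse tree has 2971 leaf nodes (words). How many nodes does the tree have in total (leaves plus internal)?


Leaf nodes (terminals): 2971
Internal nodes = n - 1 = 2971 - 1 = 2970
Total = leaves + internal = 2971 + 2970 = 5941

5941


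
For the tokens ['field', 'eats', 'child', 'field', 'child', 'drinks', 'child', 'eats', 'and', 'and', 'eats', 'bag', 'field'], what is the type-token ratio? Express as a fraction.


Tokens: 13
Unique types: ('and', 'bag', 'child', 'drinks', 'eats', 'field') = 6
TTR = 6/13
Already in lowest terms.

6/13


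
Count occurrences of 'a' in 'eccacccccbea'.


Scanning 'eccacccccbea' for 'a':
  Position 3: 'a' -> MATCH (count: 1)
  Position 11: 'a' -> MATCH (count: 2)
Total occurrences of 'a': 2

2


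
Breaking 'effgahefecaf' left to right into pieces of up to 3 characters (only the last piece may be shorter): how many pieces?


'effgahefecaf' has 12 characters.
Chunking with max size 3:
  Chunk 1: 'eff' (positions 0-2)
  Chunk 2: 'gah' (positions 3-5)
  Chunk 3: 'efe' (positions 6-8)
  Chunk 4: 'caf' (positions 9-11)
Total chunks: ceil(12 / 3) = 4

4


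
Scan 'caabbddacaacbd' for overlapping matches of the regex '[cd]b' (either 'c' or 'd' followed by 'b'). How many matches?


Pattern: [cd]b means either 'c' or 'd' followed by 'b'.
Scanning 'caabbddacaacbd' position-by-position:
  Pos 0: window 'ca' -> no
  Pos 1: window 'aa' -> no
  Pos 2: window 'ab' -> no
  Pos 3: window 'bb' -> no
  Pos 4: window 'bd' -> no
  Pos 5: window 'dd' -> no
  Pos 6: window 'da' -> no
  Pos 7: window 'ac' -> no
  Pos 8: window 'ca' -> no
  Pos 9: window 'aa' -> no
  Pos 10: window 'ac' -> no
  Pos 11: window 'cb' -> MATCH
  Pos 12: window 'bd' -> no
  Pos 13: window 'd' -> no
Total matches: 1

1


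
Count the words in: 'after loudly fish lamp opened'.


Counting words by splitting on spaces:
  Word 1: 'after'
  Word 2: 'loudly'
  Word 3: 'fish'
  Word 4: 'lamp'
  Word 5: 'opened'
Total words: 5

5


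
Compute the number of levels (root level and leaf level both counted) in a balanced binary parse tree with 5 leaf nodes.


In a balanced binary tree with n leaves the deepest leaf is ceil(log2(n)) edges below the root,
so counting node levels inclusive of root and leaves gives ceil(log2(n)) + 1 levels.
log2(5) = 2.3219
ceil(2.3219) = 3
levels = 3 + 1 = 4

4


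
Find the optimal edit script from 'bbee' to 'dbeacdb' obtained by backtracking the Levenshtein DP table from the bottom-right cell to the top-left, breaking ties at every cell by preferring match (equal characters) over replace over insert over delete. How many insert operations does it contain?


Edit distance = 5. Backtracking from cell (4, 7) with preference match > replace > insert > delete,
then listing the resulting alignment 'bbee' -> 'dbeacdb' left to right:
  Step 1: replace b->d
  Step 2: keep 'b'
  Step 3: keep 'e'
  Step 4: insert 'a' [insertion #1]
  Step 5: insert 'c' [insertion #2]
  Step 6: insert 'd' [insertion #3]
  Step 7: replace e->b
Total insertions: 3

3


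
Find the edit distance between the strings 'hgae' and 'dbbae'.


Building DP table for s1='hgae' (len 4) and s2='dbbae' (len 5):
       d  b  b  a  e
    0  1  2  3  4  5
  h 1  1  2  3  4  5
  g 2  2  2  3  4  5
  a 3  3  3  3  3  4
  e 4  4  4  4  4  3
Edit distance = dp[4][5] = 3

3


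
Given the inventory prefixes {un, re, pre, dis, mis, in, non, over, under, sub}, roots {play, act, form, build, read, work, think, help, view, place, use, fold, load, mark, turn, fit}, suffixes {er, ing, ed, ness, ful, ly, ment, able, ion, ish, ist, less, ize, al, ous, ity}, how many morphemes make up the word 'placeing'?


Segmenting 'placeing' against the inventory:
  'place' -> root (morpheme 1)
  'ing' -> suffix (morpheme 2)
Total morphemes: 2

2


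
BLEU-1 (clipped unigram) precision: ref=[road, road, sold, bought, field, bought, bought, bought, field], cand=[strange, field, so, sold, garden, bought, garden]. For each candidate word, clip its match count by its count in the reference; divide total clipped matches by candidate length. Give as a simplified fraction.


Reference word counts: {'bought': 4, 'field': 2, 'road': 2, 'sold': 1}
Checking each candidate word (with clipping):
  'strange' -> not in reference -> no match (matches: 0)
  'field' -> in reference (ref count 2, used 1/2) -> match (matches: 1)
  'so' -> not in reference -> no match (matches: 1)
  'sold' -> in reference (ref count 1, used 1/1) -> match (matches: 2)
  'garden' -> not in reference -> no match (matches: 2)
  'bought' -> in reference (ref count 4, used 1/4) -> match (matches: 3)
  'garden' -> not in reference -> no match (matches: 3)
Clipped matches: 3, Candidate length: 7
Precision = 3/7

3/7


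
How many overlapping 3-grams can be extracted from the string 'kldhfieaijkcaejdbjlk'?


String 'kldhfieaijkcaejdbjlk' has length L = 20.
Number of overlapping n-grams = L - n + 1
Substituting: 20 - 3 + 1 = 18

18


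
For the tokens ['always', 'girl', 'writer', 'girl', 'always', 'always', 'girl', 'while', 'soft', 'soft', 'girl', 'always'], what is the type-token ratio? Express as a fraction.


Tokens: 12
Unique types: ('always', 'girl', 'soft', 'while', 'writer') = 5
TTR = 5/12
Already in lowest terms.

5/12


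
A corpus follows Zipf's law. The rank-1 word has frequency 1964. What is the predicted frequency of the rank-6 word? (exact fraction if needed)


Zipf's law: freq(rank) = f1 / rank
f1 = 1964, rank = 6
freq = 1964 / 6
GCD(1964, 6) = 2
Simplified: 982/3

982/3


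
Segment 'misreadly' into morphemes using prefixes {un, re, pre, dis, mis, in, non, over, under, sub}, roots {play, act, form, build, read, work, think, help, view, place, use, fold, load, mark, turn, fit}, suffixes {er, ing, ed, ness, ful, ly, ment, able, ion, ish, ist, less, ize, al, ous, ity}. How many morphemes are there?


Segmenting 'misreadly' against the inventory:
  'mis' -> prefix (morpheme 1)
  'read' -> root (morpheme 2)
  'ly' -> suffix (morpheme 3)
Total morphemes: 3

3


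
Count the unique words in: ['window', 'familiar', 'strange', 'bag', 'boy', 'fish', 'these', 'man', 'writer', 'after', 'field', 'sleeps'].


Listing all tokens and tracking unique types:
  Token 1: 'window' -> NEW (unique so far: 1)
  Token 2: 'familiar' -> NEW (unique so far: 2)
  Token 3: 'strange' -> NEW (unique so far: 3)
  Token 4: 'bag' -> NEW (unique so far: 4)
  Token 5: 'boy' -> NEW (unique so far: 5)
  Token 6: 'fish' -> NEW (unique so far: 6)
  Token 7: 'these' -> NEW (unique so far: 7)
  Token 8: 'man' -> NEW (unique so far: 8)
  Token 9: 'writer' -> NEW (unique so far: 9)
  Token 10: 'after' -> NEW (unique so far: 10)
  Token 11: 'field' -> NEW (unique so far: 11)
  Token 12: 'sleeps' -> NEW (unique so far: 12)
Unique types: ('after', 'bag', 'boy', 'familiar', 'field', 'fish', 'man', 'sleeps', 'strange', 'these', 'window', 'writer')
Vocabulary size: 12

12


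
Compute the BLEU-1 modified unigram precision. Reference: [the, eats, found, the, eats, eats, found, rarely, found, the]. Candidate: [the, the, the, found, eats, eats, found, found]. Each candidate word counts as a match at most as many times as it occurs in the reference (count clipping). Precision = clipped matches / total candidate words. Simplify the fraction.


Reference word counts: {'eats': 3, 'found': 3, 'rarely': 1, 'the': 3}
Checking each candidate word (with clipping):
  'the' -> in reference (ref count 3, used 1/3) -> match (matches: 1)
  'the' -> in reference (ref count 3, used 2/3) -> match (matches: 2)
  'the' -> in reference (ref count 3, used 3/3) -> match (matches: 3)
  'found' -> in reference (ref count 3, used 1/3) -> match (matches: 4)
  'eats' -> in reference (ref count 3, used 1/3) -> match (matches: 5)
  'eats' -> in reference (ref count 3, used 2/3) -> match (matches: 6)
  'found' -> in reference (ref count 3, used 2/3) -> match (matches: 7)
  'found' -> in reference (ref count 3, used 3/3) -> match (matches: 8)
Clipped matches: 8, Candidate length: 8
Precision = 8/8 = 1

1


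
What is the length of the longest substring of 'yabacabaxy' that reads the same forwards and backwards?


Scanning 'yabacabaxy' for palindromic substrings.
Substring at positions 1-7: 'abacaba'.
Check: reverse('abacaba') = 'abacaba' -> palindrome confirmed.
Neighbouring characters ('y' / 'x') break symmetry, so it cannot extend further.
No longer palindromic substring exists; longest length = 7

7


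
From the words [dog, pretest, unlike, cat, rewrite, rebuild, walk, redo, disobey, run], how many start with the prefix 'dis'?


Checking each word for prefix 'dis':
  'dog' -> no (count: 0)
  'pretest' -> no (count: 0)
  'unlike' -> no (count: 0)
  'cat' -> no (count: 0)
  'rewrite' -> no (count: 0)
  'rebuild' -> no (count: 0)
  'walk' -> no (count: 0)
  'redo' -> no (count: 0)
  'disobey' -> YES, starts with 'dis' (count: 1)
  'run' -> no (count: 1)
Total with prefix 'dis': 1

1


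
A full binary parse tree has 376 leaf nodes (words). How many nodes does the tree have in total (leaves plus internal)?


Leaf nodes (terminals): 376
Internal nodes = n - 1 = 376 - 1 = 375
Total = leaves + internal = 376 + 375 = 751

751


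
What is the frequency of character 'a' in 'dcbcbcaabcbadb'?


Scanning 'dcbcbcaabcbadb' for 'a':
  Position 6: 'a' -> MATCH (count: 1)
  Position 7: 'a' -> MATCH (count: 2)
  Position 11: 'a' -> MATCH (count: 3)
Total occurrences of 'a': 3

3


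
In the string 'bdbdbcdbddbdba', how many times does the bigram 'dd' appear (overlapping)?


Scanning 'bdbdbcdbddbdba' for bigram 'dd':
  Position 0: 'bd' -> no
  Position 1: 'db' -> no
  Position 2: 'bd' -> no
  Position 3: 'db' -> no
  Position 4: 'bc' -> no
  Position 5: 'cd' -> no
  Position 6: 'db' -> no
  Position 7: 'bd' -> no
  Position 8: 'dd' -> MATCH
  Position 9: 'db' -> no
  Position 10: 'bd' -> no
  Position 11: 'db' -> no
  Position 12: 'ba' -> no
Total matches: 1

1


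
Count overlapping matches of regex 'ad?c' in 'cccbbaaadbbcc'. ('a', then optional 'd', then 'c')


Pattern: ad?c means 'a', then optional 'd', then 'c'.
Scanning 'cccbbaaadbbcc' position-by-position:
  Pos 0: window 'ccc' -> no
  Pos 1: window 'ccb' -> no
  Pos 2: window 'cbb' -> no
  Pos 3: window 'bba' -> no
  Pos 4: window 'baa' -> no
  Pos 5: window 'aaa' -> no
  Pos 6: window 'aad' -> no
  Pos 7: window 'adb' -> no
  Pos 8: window 'dbb' -> no
  Pos 9: window 'bbc' -> no
  Pos 10: window 'bcc' -> no
  Pos 11: window 'cc' -> no
  Pos 12: window 'c' -> no
Total matches: 0

0


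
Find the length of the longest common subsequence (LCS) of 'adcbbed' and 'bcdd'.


DP table for LCS of 'adcbbed' and 'bcdd':
       b  c  d  d
    0  0  0  0  0
  a 0  0  0  0  0
  d 0  0  0  1  1
  c 0  0  1  1  1
  b 0  1  1  1  1
  b 0  1  1  1  1
  e 0  1  1  1  1
  d 0  1  1  2  2
LCS: 'dd'
LCS length = 2

2


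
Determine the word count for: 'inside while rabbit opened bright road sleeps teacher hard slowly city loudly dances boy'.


Counting words by splitting on spaces:
  Word 1: 'inside'
  Word 2: 'while'
  Word 3: 'rabbit'
  Word 4: 'opened'
  Word 5: 'bright'
  Word 6: 'road'
  Word 7: 'sleeps'
  Word 8: 'teacher'
  Word 9: 'hard'
  Word 10: 'slowly'
  Word 11: 'city'
  Word 12: 'loudly'
  Word 13: 'dances'
  Word 14: 'boy'
Total words: 14

14


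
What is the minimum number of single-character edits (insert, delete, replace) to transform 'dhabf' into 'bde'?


Building DP table for s1='dhabf' (len 5) and s2='bde' (len 3):
       b  d  e
    0  1  2  3
  d 1  1  1  2
  h 2  2  2  2
  a 3  3  3  3
  b 4  3  4  4
  f 5  4  4  5
Edit distance = dp[5][3] = 5

5


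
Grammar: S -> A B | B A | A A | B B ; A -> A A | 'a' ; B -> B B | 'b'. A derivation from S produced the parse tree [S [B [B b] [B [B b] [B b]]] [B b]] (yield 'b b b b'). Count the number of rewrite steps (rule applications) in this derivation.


Every bracketed nonterminal node [X ...] in the tree is produced by exactly one rule application.
Reading the tree off as a leftmost derivation:
  Step 1: S  =>  B B   (applied S -> B B)
  Step 2: B B  =>  B B B   (applied B -> B B)
  Step 3: B B B  =>  b B B   (applied B -> b)
  Step 4: b B B  =>  b B B B   (applied B -> B B)
  Step 5: b B B B  =>  b b B B   (applied B -> b)
  Step 6: b b B B  =>  b b b B   (applied B -> b)
  Step 7: b b b B  =>  b b b b   (applied B -> b)
Final yield: b b b b
Total rewrite steps: 7

7


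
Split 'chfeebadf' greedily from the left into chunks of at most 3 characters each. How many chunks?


'chfeebadf' has 9 characters.
Chunking with max size 3:
  Chunk 1: 'chf' (positions 0-2)
  Chunk 2: 'eeb' (positions 3-5)
  Chunk 3: 'adf' (positions 6-8)
Total chunks: ceil(9 / 3) = 3

3


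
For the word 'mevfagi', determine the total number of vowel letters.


Scanning each character of 'mevfagi':
  Position 1: 'm' -> consonant (running count: 0)
  Position 2: 'e' -> vowel (running count: 1)
  Position 3: 'v' -> consonant (running count: 1)
  Position 4: 'f' -> consonant (running count: 1)
  Position 5: 'a' -> vowel (running count: 2)
  Position 6: 'g' -> consonant (running count: 2)
  Position 7: 'i' -> vowel (running count: 3)
Total vowels: 3

3


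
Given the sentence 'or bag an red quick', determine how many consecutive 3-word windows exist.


Word trigrams from [5] words:
  Trigram 1: (or bag an)
  Trigram 2: (bag an red)
  Trigram 3: (an red quick)
Total word trigrams: 5 - 2 = 3

3


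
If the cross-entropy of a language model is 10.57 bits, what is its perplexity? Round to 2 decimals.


Perplexity formula: PP = 2^H
H = 10.57
PP = 2^10.57
Decompose: 2^10.57 = 2^10 * 2^0.57
2^10 = 1024, 2^0.57 ~ 1.4845236
PP ~ 1024 * 1.4845236 = 1520.1521664
Rounded to 2 decimals: 1520.15

1520.15


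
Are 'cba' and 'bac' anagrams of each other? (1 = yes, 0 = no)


Sort characters of 'cba': 'abc'
Sort characters of 'bac': 'abc'
Sorted forms match -> they ARE anagrams
Result: 1

1


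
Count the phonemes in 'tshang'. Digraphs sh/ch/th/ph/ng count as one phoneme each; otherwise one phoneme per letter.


Parsing 'tshang' greedily, digraphs first:
  't' -> consonant phoneme (phonemes so far: 1)
  'sh' -> digraph (1 consonant phoneme) (phonemes so far: 2)
  'a' -> vowel phoneme (phonemes so far: 3)
  'ng' -> digraph (1 consonant phoneme) (phonemes so far: 4)
Total phonemes: 4

4


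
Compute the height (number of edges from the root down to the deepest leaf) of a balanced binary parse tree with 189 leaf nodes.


In a balanced binary tree with n leaves the deepest leaf is ceil(log2(n)) edges below the root.
log2(189) = 7.5622
ceil(7.5622) = 8
height (edges) = 8

8


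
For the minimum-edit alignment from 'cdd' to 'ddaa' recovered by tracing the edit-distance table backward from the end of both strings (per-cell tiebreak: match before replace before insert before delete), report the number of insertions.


Edit distance = 3. Backtracking from cell (3, 4) with preference match > replace > insert > delete,
then listing the resulting alignment 'cdd' -> 'ddaa' left to right:
  Step 1: replace c->d
  Step 2: keep 'd'
  Step 3: insert 'a' [insertion #1]
  Step 4: replace d->a
Total insertions: 1

1


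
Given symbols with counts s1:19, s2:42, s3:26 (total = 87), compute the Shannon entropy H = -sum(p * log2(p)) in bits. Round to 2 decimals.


Computing entropy H = -sum(p_i * log2(p_i)):
  s1: p = 19/87 = 0.2184, -p*log2(p) = 0.4794
  s2: p = 42/87 = 0.4828, -p*log2(p) = 0.5072
  s3: p = 26/87 = 0.2989, -p*log2(p) = 0.5207
H = sum of terms = 1.5073
Rounded to 2 decimals: 1.51

1.51


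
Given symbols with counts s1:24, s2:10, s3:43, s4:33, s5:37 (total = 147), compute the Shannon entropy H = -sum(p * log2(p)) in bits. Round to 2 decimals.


Computing entropy H = -sum(p_i * log2(p_i)):
  s1: p = 24/147 = 0.1633, -p*log2(p) = 0.4269
  s2: p = 10/147 = 0.0680, -p*log2(p) = 0.2638
  s3: p = 43/147 = 0.2925, -p*log2(p) = 0.5188
  s4: p = 33/147 = 0.2245, -p*log2(p) = 0.4838
  s5: p = 37/147 = 0.2517, -p*log2(p) = 0.5009
H = sum of terms = 2.1942
Rounded to 2 decimals: 2.19

2.19


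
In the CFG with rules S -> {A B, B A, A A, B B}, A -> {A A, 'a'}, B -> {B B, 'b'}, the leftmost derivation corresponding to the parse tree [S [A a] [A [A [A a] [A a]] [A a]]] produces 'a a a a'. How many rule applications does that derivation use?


Every bracketed nonterminal node [X ...] in the tree is produced by exactly one rule application.
Reading the tree off as a leftmost derivation:
  Step 1: S  =>  A A   (applied S -> A A)
  Step 2: A A  =>  a A   (applied A -> a)
  Step 3: a A  =>  a A A   (applied A -> A A)
  Step 4: a A A  =>  a A A A   (applied A -> A A)
  Step 5: a A A A  =>  a a A A   (applied A -> a)
  Step 6: a a A A  =>  a a a A   (applied A -> a)
  Step 7: a a a A  =>  a a a a   (applied A -> a)
Final yield: a a a a
Total rewrite steps: 7

7
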